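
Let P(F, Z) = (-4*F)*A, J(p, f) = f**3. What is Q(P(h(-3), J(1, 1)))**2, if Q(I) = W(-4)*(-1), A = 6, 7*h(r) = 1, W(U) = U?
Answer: 16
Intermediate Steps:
h(r) = 1/7 (h(r) = (1/7)*1 = 1/7)
P(F, Z) = -24*F (P(F, Z) = -4*F*6 = -24*F)
Q(I) = 4 (Q(I) = -4*(-1) = 4)
Q(P(h(-3), J(1, 1)))**2 = 4**2 = 16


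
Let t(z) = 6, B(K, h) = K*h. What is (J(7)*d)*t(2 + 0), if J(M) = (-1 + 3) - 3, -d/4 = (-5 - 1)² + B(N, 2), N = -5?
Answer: 624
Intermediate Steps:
d = -104 (d = -4*((-5 - 1)² - 5*2) = -4*((-6)² - 10) = -4*(36 - 10) = -4*26 = -104)
J(M) = -1 (J(M) = 2 - 3 = -1)
(J(7)*d)*t(2 + 0) = -1*(-104)*6 = 104*6 = 624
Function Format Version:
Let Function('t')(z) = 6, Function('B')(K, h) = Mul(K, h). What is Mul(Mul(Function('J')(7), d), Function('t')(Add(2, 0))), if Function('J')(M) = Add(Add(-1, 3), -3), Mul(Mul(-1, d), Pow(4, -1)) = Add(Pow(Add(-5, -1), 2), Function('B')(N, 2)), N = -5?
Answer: 624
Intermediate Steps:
d = -104 (d = Mul(-4, Add(Pow(Add(-5, -1), 2), Mul(-5, 2))) = Mul(-4, Add(Pow(-6, 2), -10)) = Mul(-4, Add(36, -10)) = Mul(-4, 26) = -104)
Function('J')(M) = -1 (Function('J')(M) = Add(2, -3) = -1)
Mul(Mul(Function('J')(7), d), Function('t')(Add(2, 0))) = Mul(Mul(-1, -104), 6) = Mul(104, 6) = 624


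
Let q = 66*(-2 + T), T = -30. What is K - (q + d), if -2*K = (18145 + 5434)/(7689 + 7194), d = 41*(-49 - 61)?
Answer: 197086873/29766 ≈ 6621.2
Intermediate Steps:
d = -4510 (d = 41*(-110) = -4510)
q = -2112 (q = 66*(-2 - 30) = 66*(-32) = -2112)
K = -23579/29766 (K = -(18145 + 5434)/(2*(7689 + 7194)) = -23579/(2*14883) = -½*23579/14883 = -23579/29766 ≈ -0.79215)
K - (q + d) = -23579/29766 - (-2112 - 4510) = -23579/29766 - 1*(-6622) = -23579/29766 + 6622 = 197086873/29766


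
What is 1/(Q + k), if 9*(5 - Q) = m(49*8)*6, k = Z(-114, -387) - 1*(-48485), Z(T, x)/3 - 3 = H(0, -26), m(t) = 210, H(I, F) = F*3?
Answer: 1/48125 ≈ 2.0779e-5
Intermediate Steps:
H(I, F) = 3*F
Z(T, x) = -225 (Z(T, x) = 9 + 3*(3*(-26)) = 9 + 3*(-78) = 9 - 234 = -225)
k = 48260 (k = -225 - 1*(-48485) = -225 + 48485 = 48260)
Q = -135 (Q = 5 - 70*6/3 = 5 - ⅑*1260 = 5 - 140 = -135)
1/(Q + k) = 1/(-135 + 48260) = 1/48125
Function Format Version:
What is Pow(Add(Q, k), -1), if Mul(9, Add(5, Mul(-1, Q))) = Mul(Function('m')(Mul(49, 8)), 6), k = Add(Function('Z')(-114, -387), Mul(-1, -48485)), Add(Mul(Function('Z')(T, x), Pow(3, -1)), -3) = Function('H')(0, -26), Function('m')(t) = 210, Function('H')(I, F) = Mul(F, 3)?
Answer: Rational(1, 48125) ≈ 2.0779e-5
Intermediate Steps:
Function('H')(I, F) = Mul(3, F)
Function('Z')(T, x) = -225 (Function('Z')(T, x) = Add(9, Mul(3, Mul(3, -26))) = Add(9, Mul(3, -78)) = Add(9, -234) = -225)
k = 48260 (k = Add(-225, Mul(-1, -48485)) = Add(-225, 48485) = 48260)
Q = -135 (Q = Add(5, Mul(Rational(-1, 9), Mul(210, 6))) = Add(5, Mul(Rational(-1, 9), 1260)) = Add(5, -140) = -135)
Pow(Add(Q, k), -1) = Pow(Add(-135, 48260), -1) = Pow(48125, -1) = Rational(1, 48125)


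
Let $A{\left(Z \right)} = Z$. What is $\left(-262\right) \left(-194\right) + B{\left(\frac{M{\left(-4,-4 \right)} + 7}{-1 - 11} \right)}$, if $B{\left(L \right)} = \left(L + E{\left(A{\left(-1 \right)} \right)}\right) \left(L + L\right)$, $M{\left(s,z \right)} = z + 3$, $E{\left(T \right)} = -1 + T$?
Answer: $\frac{101661}{2} \approx 50831.0$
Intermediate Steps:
$M{\left(s,z \right)} = 3 + z$
$B{\left(L \right)} = 2 L \left(-2 + L\right)$ ($B{\left(L \right)} = \left(L - 2\right) \left(L + L\right) = \left(L - 2\right) 2 L = \left(-2 + L\right) 2 L = 2 L \left(-2 + L\right)$)
$\left(-262\right) \left(-194\right) + B{\left(\frac{M{\left(-4,-4 \right)} + 7}{-1 - 11} \right)} = \left(-262\right) \left(-194\right) + 2 \frac{\left(3 - 4\right) + 7}{-1 - 11} \left(-2 + \frac{\left(3 - 4\right) + 7}{-1 - 11}\right) = 50828 + 2 \frac{-1 + 7}{-12} \left(-2 + \frac{-1 + 7}{-12}\right) = 50828 + 2 \cdot 6 \left(- \frac{1}{12}\right) \left(-2 + 6 \left(- \frac{1}{12}\right)\right) = 50828 + 2 \left(- \frac{1}{2}\right) \left(-2 - \frac{1}{2}\right) = 50828 + 2 \left(- \frac{1}{2}\right) \left(- \frac{5}{2}\right) = 50828 + \frac{5}{2} = \frac{101661}{2}$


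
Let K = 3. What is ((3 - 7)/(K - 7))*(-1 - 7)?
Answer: -8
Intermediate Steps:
((3 - 7)/(K - 7))*(-1 - 7) = ((3 - 7)/(3 - 7))*(-1 - 7) = -4/(-4)*(-8) = -4*(-1/4)*(-8) = 1*(-8) = -8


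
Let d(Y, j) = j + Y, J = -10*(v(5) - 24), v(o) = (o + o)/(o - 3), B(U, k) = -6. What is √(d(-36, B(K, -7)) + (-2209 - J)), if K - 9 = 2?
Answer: I*√2441 ≈ 49.406*I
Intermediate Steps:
K = 11 (K = 9 + 2 = 11)
v(o) = 2*o/(-3 + o) (v(o) = (2*o)/(-3 + o) = 2*o/(-3 + o))
J = 190 (J = -10*(2*5/(-3 + 5) - 24) = -10*(2*5/2 - 24) = -10*(2*5*(½) - 24) = -10*(5 - 24) = -10*(-19) = 190)
d(Y, j) = Y + j
√(d(-36, B(K, -7)) + (-2209 - J)) = √((-36 - 6) + (-2209 - 1*190)) = √(-42 + (-2209 - 190)) = √(-42 - 2399) = √(-2441) = I*√2441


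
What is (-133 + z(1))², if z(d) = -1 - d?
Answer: 18225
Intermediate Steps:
(-133 + z(1))² = (-133 + (-1 - 1*1))² = (-133 + (-1 - 1))² = (-133 - 2)² = (-135)² = 18225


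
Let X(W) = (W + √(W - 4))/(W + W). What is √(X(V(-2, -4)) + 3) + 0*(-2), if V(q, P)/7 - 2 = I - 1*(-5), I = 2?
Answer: √(6174 + 14*√59)/42 ≈ 1.8871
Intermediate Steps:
V(q, P) = 63 (V(q, P) = 14 + 7*(2 - 1*(-5)) = 14 + 7*(2 + 5) = 14 + 7*7 = 14 + 49 = 63)
X(W) = (W + √(-4 + W))/(2*W) (X(W) = (W + √(-4 + W))/((2*W)) = (W + √(-4 + W))*(1/(2*W)) = (W + √(-4 + W))/(2*W))
√(X(V(-2, -4)) + 3) + 0*(-2) = √((½)*(63 + √(-4 + 63))/63 + 3) + 0*(-2) = √((½)*(1/63)*(63 + √59) + 3) + 0 = √((½ + √59/126) + 3) + 0 = √(7/2 + √59/126) + 0 = √(7/2 + √59/126)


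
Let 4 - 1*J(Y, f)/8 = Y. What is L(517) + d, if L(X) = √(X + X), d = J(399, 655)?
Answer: -3160 + √1034 ≈ -3127.8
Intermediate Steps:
J(Y, f) = 32 - 8*Y
d = -3160 (d = 32 - 8*399 = 32 - 3192 = -3160)
L(X) = √2*√X (L(X) = √(2*X) = √2*√X)
L(517) + d = √2*√517 - 3160 = √1034 - 3160 = -3160 + √1034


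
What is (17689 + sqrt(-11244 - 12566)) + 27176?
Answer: 44865 + I*sqrt(23810) ≈ 44865.0 + 154.3*I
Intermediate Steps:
(17689 + sqrt(-11244 - 12566)) + 27176 = (17689 + sqrt(-23810)) + 27176 = (17689 + I*sqrt(23810)) + 27176 = 44865 + I*sqrt(23810)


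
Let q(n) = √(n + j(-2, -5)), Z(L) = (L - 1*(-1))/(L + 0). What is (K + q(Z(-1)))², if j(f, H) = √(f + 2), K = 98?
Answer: 9604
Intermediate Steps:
j(f, H) = √(2 + f)
Z(L) = (1 + L)/L (Z(L) = (L + 1)/L = (1 + L)/L)
q(n) = √n (q(n) = √(n + √(2 - 2)) = √(n + √0) = √(n + 0) = √n)
(K + q(Z(-1)))² = (98 + √((1 - 1)/(-1)))² = (98 + √(-1*0))² = (98 + √0)² = (98 + 0)² = 98² = 9604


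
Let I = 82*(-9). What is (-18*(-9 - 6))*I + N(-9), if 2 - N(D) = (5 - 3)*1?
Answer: -199260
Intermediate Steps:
N(D) = 0 (N(D) = 2 - (5 - 3) = 2 - 2 = 0)
I = -738
(-18*(-9 - 6))*I + N(-9) = -18*(-9 - 6)*(-738) + 0 = -18*(-15)*(-738) + 0 = 270*(-738) + 0 = -199260 + 0 = -199260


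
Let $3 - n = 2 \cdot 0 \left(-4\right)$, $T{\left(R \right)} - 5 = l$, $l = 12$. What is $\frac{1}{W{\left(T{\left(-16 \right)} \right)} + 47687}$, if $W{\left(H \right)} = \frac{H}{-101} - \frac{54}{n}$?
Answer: $\frac{101}{4814552} \approx 2.0978 \cdot 10^{-5}$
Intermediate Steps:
$T{\left(R \right)} = 17$ ($T{\left(R \right)} = 5 + 12 = 17$)
$n = 3$ ($n = 3 - 2 \cdot 0 \left(-4\right) = 3 - 0 \left(-4\right) = 3 - 0 = 3 + 0 = 3$)
$W{\left(H \right)} = -18 - \frac{H}{101}$ ($W{\left(H \right)} = \frac{H}{-101} - \frac{54}{3} = H \left(- \frac{1}{101}\right) - 18 = - \frac{H}{101} - 18 = -18 - \frac{H}{101}$)
$\frac{1}{W{\left(T{\left(-16 \right)} \right)} + 47687} = \frac{1}{\left(-18 - \frac{17}{101}\right) + 47687} = \frac{1}{- \frac{1835}{101} + 47687} = \frac{1}{\frac{4814552}{101}} = \frac{101}{4814552}$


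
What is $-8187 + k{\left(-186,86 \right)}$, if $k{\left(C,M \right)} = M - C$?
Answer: $-7915$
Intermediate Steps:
$-8187 + k{\left(-186,86 \right)} = -8187 + \left(86 - -186\right) = -8187 + \left(86 + 186\right) = -8187 + 272 = -7915$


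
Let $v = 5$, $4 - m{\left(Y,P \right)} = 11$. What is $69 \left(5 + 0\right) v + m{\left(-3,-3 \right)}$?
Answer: $1718$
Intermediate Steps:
$m{\left(Y,P \right)} = -7$ ($m{\left(Y,P \right)} = 4 - 11 = -7$)
$69 \left(5 + 0\right) v + m{\left(-3,-3 \right)} = 69 \left(5 + 0\right) 5 - 7 = 69 \cdot 5 \cdot 5 - 7 = 69 \cdot 25 - 7 = 1725 - 7 = 1718$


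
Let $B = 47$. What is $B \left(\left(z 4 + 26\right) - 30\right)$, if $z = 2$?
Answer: $188$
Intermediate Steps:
$B \left(\left(z 4 + 26\right) - 30\right) = 47 \left(\left(2 \cdot 4 + 26\right) - 30\right) = 47 \left(\left(8 + 26\right) - 30\right) = 47 \left(34 - 30\right) = 47 \cdot 4 = 188$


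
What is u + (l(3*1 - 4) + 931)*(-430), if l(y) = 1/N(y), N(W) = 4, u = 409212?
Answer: 17549/2 ≈ 8774.5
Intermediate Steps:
l(y) = ¼ (l(y) = 1/4 = ¼)
u + (l(3*1 - 4) + 931)*(-430) = 409212 + (¼ + 931)*(-430) = 409212 + (3725/4)*(-430) = 409212 - 800875/2 = 17549/2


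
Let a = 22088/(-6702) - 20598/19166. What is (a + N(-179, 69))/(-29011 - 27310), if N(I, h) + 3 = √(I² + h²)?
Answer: 236684500/1808615603193 - √36802/56321 ≈ -0.0032753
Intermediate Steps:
a = -140346601/32112633 (a = 22088*(-1/6702) - 20598*1/19166 = -11044/3351 - 10299/9583 = -140346601/32112633 ≈ -4.3704)
N(I, h) = -3 + √(I² + h²)
(a + N(-179, 69))/(-29011 - 27310) = (-140346601/32112633 + (-3 + √((-179)² + 69²)))/(-29011 - 27310) = (-140346601/32112633 + (-3 + √(32041 + 4761)))/(-56321) = (-140346601/32112633 + (-3 + √36802))*(-1/56321) = (-236684500/32112633 + √36802)*(-1/56321) = 236684500/1808615603193 - √36802/56321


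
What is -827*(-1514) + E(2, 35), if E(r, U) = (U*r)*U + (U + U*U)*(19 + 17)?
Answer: 1299888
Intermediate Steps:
E(r, U) = 36*U + 36*U² + r*U² (E(r, U) = r*U² + (U + U²)*36 = r*U² + (36*U + 36*U²) = 36*U + 36*U² + r*U²)
-827*(-1514) + E(2, 35) = -827*(-1514) + 35*(36 + 36*35 + 35*2) = 1252078 + 35*(36 + 1260 + 70) = 1252078 + 35*1366 = 1252078 + 47810 = 1299888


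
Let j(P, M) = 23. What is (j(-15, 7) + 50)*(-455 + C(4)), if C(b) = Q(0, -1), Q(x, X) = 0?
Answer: -33215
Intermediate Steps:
C(b) = 0
(j(-15, 7) + 50)*(-455 + C(4)) = (23 + 50)*(-455 + 0) = 73*(-455) = -33215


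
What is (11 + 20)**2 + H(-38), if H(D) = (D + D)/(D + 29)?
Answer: 8725/9 ≈ 969.44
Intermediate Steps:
H(D) = 2*D/(29 + D) (H(D) = (2*D)/(29 + D) = 2*D/(29 + D))
(11 + 20)**2 + H(-38) = (11 + 20)**2 + 2*(-38)/(29 - 38) = 31**2 + 2*(-38)/(-9) = 961 + 2*(-38)*(-1/9) = 961 + 76/9 = 8725/9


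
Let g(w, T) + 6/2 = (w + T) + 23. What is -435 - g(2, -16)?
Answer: -441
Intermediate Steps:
g(w, T) = 20 + T + w (g(w, T) = -3 + ((w + T) + 23) = -3 + ((T + w) + 23) = -3 + (23 + T + w) = 20 + T + w)
-435 - g(2, -16) = -435 - (20 - 16 + 2) = -435 - 1*6 = -435 - 6 = -441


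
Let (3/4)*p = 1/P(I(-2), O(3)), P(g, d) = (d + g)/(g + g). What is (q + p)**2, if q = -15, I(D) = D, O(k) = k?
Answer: 3721/9 ≈ 413.44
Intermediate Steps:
P(g, d) = (d + g)/(2*g) (P(g, d) = (d + g)/((2*g)) = (d + g)*(1/(2*g)) = (d + g)/(2*g))
p = -16/3 (p = 4/(3*(((1/2)*(3 - 2)/(-2)))) = 4/(3*(((1/2)*(-1/2)*1))) = 4/(3*(-1/4)) = (4/3)*(-4) = -16/3 ≈ -5.3333)
(q + p)**2 = (-15 - 16/3)**2 = (-61/3)**2 = 3721/9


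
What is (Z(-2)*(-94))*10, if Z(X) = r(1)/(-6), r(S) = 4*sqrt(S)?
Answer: 1880/3 ≈ 626.67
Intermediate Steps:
Z(X) = -2/3 (Z(X) = (4*sqrt(1))/(-6) = (4*1)*(-1/6) = 4*(-1/6) = -2/3)
(Z(-2)*(-94))*10 = -2/3*(-94)*10 = (188/3)*10 = 1880/3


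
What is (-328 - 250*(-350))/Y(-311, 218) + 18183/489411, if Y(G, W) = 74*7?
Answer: 192217813/1141959 ≈ 168.32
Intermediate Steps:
Y(G, W) = 518
(-328 - 250*(-350))/Y(-311, 218) + 18183/489411 = (-328 - 250*(-350))/518 + 18183/489411 = (-328 + 87500)*(1/518) + 18183*(1/489411) = 87172*(1/518) + 6061/163137 = 1178/7 + 6061/163137 = 192217813/1141959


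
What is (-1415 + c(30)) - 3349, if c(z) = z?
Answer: -4734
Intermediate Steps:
(-1415 + c(30)) - 3349 = (-1415 + 30) - 3349 = -1385 - 3349 = -4734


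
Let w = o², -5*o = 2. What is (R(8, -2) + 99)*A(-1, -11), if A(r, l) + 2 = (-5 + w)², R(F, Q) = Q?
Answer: 1298927/625 ≈ 2078.3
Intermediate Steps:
o = -⅖ (o = -⅕*2 = -⅖ ≈ -0.40000)
w = 4/25 (w = (-⅖)² = 4/25 ≈ 0.16000)
A(r, l) = 13391/625 (A(r, l) = -2 + (-5 + 4/25)² = -2 + (-121/25)² = -2 + 14641/625 = 13391/625)
(R(8, -2) + 99)*A(-1, -11) = (-2 + 99)*(13391/625) = 97*(13391/625) = 1298927/625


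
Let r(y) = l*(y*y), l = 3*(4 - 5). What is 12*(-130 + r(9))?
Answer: -4476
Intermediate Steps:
l = -3 (l = 3*(-1) = -3)
r(y) = -3*y² (r(y) = -3*y*y = -3*y²)
12*(-130 + r(9)) = 12*(-130 - 3*9²) = 12*(-130 - 3*81) = 12*(-130 - 243) = 12*(-373) = -4476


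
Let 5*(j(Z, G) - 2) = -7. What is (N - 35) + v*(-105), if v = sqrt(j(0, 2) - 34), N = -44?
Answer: -79 - 21*I*sqrt(835) ≈ -79.0 - 606.82*I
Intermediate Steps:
j(Z, G) = 3/5 (j(Z, G) = 2 + (1/5)*(-7) = 2 - 7/5 = 3/5)
v = I*sqrt(835)/5 (v = sqrt(3/5 - 34) = sqrt(-167/5) = I*sqrt(835)/5 ≈ 5.7793*I)
(N - 35) + v*(-105) = (-44 - 35) + (I*sqrt(835)/5)*(-105) = -79 - 21*I*sqrt(835)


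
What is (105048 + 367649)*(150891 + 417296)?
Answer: 268580290339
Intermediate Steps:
(105048 + 367649)*(150891 + 417296) = 472697*568187 = 268580290339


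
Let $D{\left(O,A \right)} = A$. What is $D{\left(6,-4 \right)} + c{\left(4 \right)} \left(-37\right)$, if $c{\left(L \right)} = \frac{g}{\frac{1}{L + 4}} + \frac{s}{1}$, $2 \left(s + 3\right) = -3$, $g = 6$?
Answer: $- \frac{3227}{2} \approx -1613.5$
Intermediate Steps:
$s = - \frac{9}{2}$ ($s = -3 + \frac{1}{2} \left(-3\right) = -3 - \frac{3}{2} = - \frac{9}{2} \approx -4.5$)
$c{\left(L \right)} = \frac{39}{2} + 6 L$ ($c{\left(L \right)} = \frac{6}{\frac{1}{L + 4}} - \frac{9}{2 \cdot 1} = \frac{6}{\frac{1}{4 + L}} - \frac{9}{2} = 6 \left(4 + L\right) - \frac{9}{2} = \left(24 + 6 L\right) - \frac{9}{2} = \frac{39}{2} + 6 L$)
$D{\left(6,-4 \right)} + c{\left(4 \right)} \left(-37\right) = -4 + \left(\frac{39}{2} + 6 \cdot 4\right) \left(-37\right) = -4 + \left(\frac{39}{2} + 24\right) \left(-37\right) = -4 + \frac{87}{2} \left(-37\right) = -4 - \frac{3219}{2} = - \frac{3227}{2}$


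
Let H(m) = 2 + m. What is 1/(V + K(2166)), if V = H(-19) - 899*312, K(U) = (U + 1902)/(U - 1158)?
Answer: -28/7854027 ≈ -3.5651e-6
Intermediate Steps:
K(U) = (1902 + U)/(-1158 + U)
V = -280505 (V = (2 - 19) - 899*312 = -17 - 280488 = -280505)
1/(V + K(2166)) = 1/(-280505 + (1902 + 2166)/(-1158 + 2166)) = 1/(-280505 + 4068/1008) = 1/(-280505 + (1/1008)*4068) = 1/(-280505 + 113/28) = 1/(-7854027/28) = -28/7854027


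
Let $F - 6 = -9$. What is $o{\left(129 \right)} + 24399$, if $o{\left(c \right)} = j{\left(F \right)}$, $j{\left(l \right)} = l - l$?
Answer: $24399$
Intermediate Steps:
$F = -3$ ($F = 6 - 9 = -3$)
$j{\left(l \right)} = 0$
$o{\left(c \right)} = 0$
$o{\left(129 \right)} + 24399 = 0 + 24399 = 24399$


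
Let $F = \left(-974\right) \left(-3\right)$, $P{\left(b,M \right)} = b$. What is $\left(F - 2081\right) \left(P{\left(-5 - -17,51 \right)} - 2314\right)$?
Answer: $-1935982$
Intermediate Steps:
$F = 2922$
$\left(F - 2081\right) \left(P{\left(-5 - -17,51 \right)} - 2314\right) = \left(2922 - 2081\right) \left(\left(-5 - -17\right) - 2314\right) = 841 \left(\left(-5 + 17\right) - 2314\right) = 841 \left(12 - 2314\right) = 841 \left(-2302\right) = -1935982$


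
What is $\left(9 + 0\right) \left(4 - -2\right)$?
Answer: $54$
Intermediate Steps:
$\left(9 + 0\right) \left(4 - -2\right) = 9 \left(4 + 2\right) = 9 \cdot 6 = 54$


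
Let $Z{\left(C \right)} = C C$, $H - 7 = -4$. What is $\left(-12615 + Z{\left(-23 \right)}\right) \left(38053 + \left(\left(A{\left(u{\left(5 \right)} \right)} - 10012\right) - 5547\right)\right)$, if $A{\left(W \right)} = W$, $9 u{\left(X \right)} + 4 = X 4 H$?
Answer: $- \frac{2447439172}{9} \approx -2.7194 \cdot 10^{8}$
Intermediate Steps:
$H = 3$ ($H = 7 - 4 = 3$)
$u{\left(X \right)} = - \frac{4}{9} + \frac{4 X}{3}$ ($u{\left(X \right)} = - \frac{4}{9} + \frac{X 4 \cdot 3}{9} = - \frac{4}{9} + \frac{4 X 3}{9} = - \frac{4}{9} + \frac{12 X}{9} = - \frac{4}{9} + \frac{4 X}{3}$)
$Z{\left(C \right)} = C^{2}$
$\left(-12615 + Z{\left(-23 \right)}\right) \left(38053 + \left(\left(A{\left(u{\left(5 \right)} \right)} - 10012\right) - 5547\right)\right) = \left(-12615 + \left(-23\right)^{2}\right) \left(38053 + \left(\left(\left(- \frac{4}{9} + \frac{4}{3} \cdot 5\right) - 10012\right) - 5547\right)\right) = \left(-12615 + 529\right) \left(38053 + \left(\left(\left(- \frac{4}{9} + \frac{20}{3}\right) - 10012\right) - 5547\right)\right) = - 12086 \left(38053 + \left(\left(\frac{56}{9} - 10012\right) - 5547\right)\right) = - 12086 \left(38053 - \frac{139975}{9}\right) = \left(-12086\right) \frac{202502}{9} = - \frac{2447439172}{9}$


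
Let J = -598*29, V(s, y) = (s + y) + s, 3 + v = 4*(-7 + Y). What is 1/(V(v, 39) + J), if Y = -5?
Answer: -1/17405 ≈ -5.7455e-5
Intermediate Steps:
v = -51 (v = -3 + 4*(-7 - 5) = -3 + 4*(-12) = -3 - 48 = -51)
V(s, y) = y + 2*s
J = -17342
1/(V(v, 39) + J) = 1/((39 + 2*(-51)) - 17342) = 1/((39 - 102) - 17342) = 1/(-63 - 17342) = 1/(-17405) = -1/17405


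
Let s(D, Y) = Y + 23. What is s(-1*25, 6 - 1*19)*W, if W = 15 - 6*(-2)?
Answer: 270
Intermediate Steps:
s(D, Y) = 23 + Y
W = 27 (W = 15 + 12 = 27)
s(-1*25, 6 - 1*19)*W = (23 + (6 - 1*19))*27 = (23 + (6 - 19))*27 = (23 - 13)*27 = 10*27 = 270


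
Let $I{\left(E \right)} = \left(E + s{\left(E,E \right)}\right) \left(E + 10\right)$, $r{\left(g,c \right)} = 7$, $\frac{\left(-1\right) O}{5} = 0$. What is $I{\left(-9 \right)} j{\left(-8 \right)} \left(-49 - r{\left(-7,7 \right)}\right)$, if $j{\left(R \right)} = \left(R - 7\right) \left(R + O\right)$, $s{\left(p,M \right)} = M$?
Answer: $120960$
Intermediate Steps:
$O = 0$ ($O = \left(-5\right) 0 = 0$)
$I{\left(E \right)} = 2 E \left(10 + E\right)$ ($I{\left(E \right)} = \left(E + E\right) \left(E + 10\right) = 2 E \left(10 + E\right)$)
$j{\left(R \right)} = R \left(-7 + R\right)$ ($j{\left(R \right)} = \left(R - 7\right) \left(R + 0\right) = \left(-7 + R\right) R = R \left(-7 + R\right)$)
$I{\left(-9 \right)} j{\left(-8 \right)} \left(-49 - r{\left(-7,7 \right)}\right) = 2 \left(-9\right) \left(10 - 9\right) \left(- 8 \left(-7 - 8\right)\right) \left(-49 - 7\right) = 2 \left(-9\right) 1 \left(\left(-8\right) \left(-15\right)\right) \left(-49 - 7\right) = \left(-18\right) 120 \left(-56\right) = \left(-2160\right) \left(-56\right) = 120960$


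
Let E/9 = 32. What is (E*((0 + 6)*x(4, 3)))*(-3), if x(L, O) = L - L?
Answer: 0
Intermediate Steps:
x(L, O) = 0
E = 288 (E = 9*32 = 288)
(E*((0 + 6)*x(4, 3)))*(-3) = (288*((0 + 6)*0))*(-3) = (288*(6*0))*(-3) = (288*0)*(-3) = 0*(-3) = 0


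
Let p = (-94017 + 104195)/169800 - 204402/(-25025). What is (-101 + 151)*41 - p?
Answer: 15774527429/7725900 ≈ 2041.8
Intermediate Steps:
p = 63567571/7725900 (p = 10178*(1/169800) - 204402*(-1/25025) = 5089/84900 + 18582/2275 = 63567571/7725900 ≈ 8.2279)
(-101 + 151)*41 - p = (-101 + 151)*41 - 1*63567571/7725900 = 50*41 - 63567571/7725900 = 2050 - 63567571/7725900 = 15774527429/7725900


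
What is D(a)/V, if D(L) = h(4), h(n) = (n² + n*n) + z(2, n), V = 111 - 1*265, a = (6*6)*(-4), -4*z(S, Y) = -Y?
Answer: -3/14 ≈ -0.21429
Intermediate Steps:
z(S, Y) = Y/4 (z(S, Y) = -(-1)*Y/4 = Y/4)
a = -144 (a = 36*(-4) = -144)
V = -154 (V = 111 - 265 = -154)
h(n) = 2*n² + n/4 (h(n) = (n² + n*n) + n/4 = (n² + n²) + n/4 = 2*n² + n/4)
D(L) = 33 (D(L) = (¼)*4*(1 + 8*4) = (¼)*4*(1 + 32) = (¼)*4*33 = 33)
D(a)/V = 33/(-154) = 33*(-1/154) = -3/14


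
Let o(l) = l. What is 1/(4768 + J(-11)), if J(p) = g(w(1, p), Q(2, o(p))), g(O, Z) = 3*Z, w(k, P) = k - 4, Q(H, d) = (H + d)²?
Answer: 1/5011 ≈ 0.00019956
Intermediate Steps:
w(k, P) = -4 + k
J(p) = 3*(2 + p)²
1/(4768 + J(-11)) = 1/(4768 + 3*(2 - 11)²) = 1/(4768 + 3*(-9)²) = 1/(4768 + 3*81) = 1/(4768 + 243) = 1/5011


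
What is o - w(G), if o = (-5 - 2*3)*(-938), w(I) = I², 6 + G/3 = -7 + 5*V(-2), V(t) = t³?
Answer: -14963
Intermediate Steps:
G = -159 (G = -18 + 3*(-7 + 5*(-2)³) = -18 + 3*(-7 + 5*(-8)) = -18 + 3*(-7 - 40) = -18 + 3*(-47) = -18 - 141 = -159)
o = 10318 (o = (-5 - 6)*(-938) = -11*(-938) = 10318)
o - w(G) = 10318 - 1*(-159)² = 10318 - 1*25281 = 10318 - 25281 = -14963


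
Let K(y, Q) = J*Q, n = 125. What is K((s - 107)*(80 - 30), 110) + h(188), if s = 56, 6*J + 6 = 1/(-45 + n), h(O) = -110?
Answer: -10549/48 ≈ -219.77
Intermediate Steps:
J = -479/480 (J = -1 + 1/(6*(-45 + 125)) = -1 + (⅙)/80 = -1 + (⅙)*(1/80) = -1 + 1/480 = -479/480 ≈ -0.99792)
K(y, Q) = -479*Q/480
K((s - 107)*(80 - 30), 110) + h(188) = -479/480*110 - 110 = -5269/48 - 110 = -10549/48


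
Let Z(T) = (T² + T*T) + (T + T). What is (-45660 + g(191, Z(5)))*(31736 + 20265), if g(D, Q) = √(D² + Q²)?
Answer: -2374365660 + 52001*√40081 ≈ -2.3640e+9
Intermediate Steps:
Z(T) = 2*T + 2*T² (Z(T) = (T² + T²) + 2*T = 2*T² + 2*T = 2*T + 2*T²)
(-45660 + g(191, Z(5)))*(31736 + 20265) = (-45660 + √(191² + (2*5*(1 + 5))²))*(31736 + 20265) = (-45660 + √(36481 + (2*5*6)²))*52001 = (-45660 + √(36481 + 60²))*52001 = (-45660 + √(36481 + 3600))*52001 = (-45660 + √40081)*52001 = -2374365660 + 52001*√40081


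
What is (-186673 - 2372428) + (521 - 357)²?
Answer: -2532205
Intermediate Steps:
(-186673 - 2372428) + (521 - 357)² = -2559101 + 164² = -2559101 + 26896 = -2532205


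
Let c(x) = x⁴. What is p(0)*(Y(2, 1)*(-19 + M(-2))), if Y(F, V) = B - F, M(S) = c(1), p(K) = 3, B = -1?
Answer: 162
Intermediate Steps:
M(S) = 1 (M(S) = 1⁴ = 1)
Y(F, V) = -1 - F
p(0)*(Y(2, 1)*(-19 + M(-2))) = 3*((-1 - 1*2)*(-19 + 1)) = 3*((-1 - 2)*(-18)) = 3*(-3*(-18)) = 3*54 = 162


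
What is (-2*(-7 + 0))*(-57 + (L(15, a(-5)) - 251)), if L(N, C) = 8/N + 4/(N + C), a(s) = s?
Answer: -64484/15 ≈ -4298.9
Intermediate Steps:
L(N, C) = 4/(C + N) + 8/N (L(N, C) = 8/N + 4/(C + N) = 4/(C + N) + 8/N)
(-2*(-7 + 0))*(-57 + (L(15, a(-5)) - 251)) = (-2*(-7 + 0))*(-57 + (4*(2*(-5) + 3*15)/(15*(-5 + 15)) - 251)) = (-2*(-7))*(-57 + (4*(1/15)*(-10 + 45)/10 - 251)) = 14*(-57 + (4*(1/15)*(⅒)*35 - 251)) = 14*(-57 + (14/15 - 251)) = 14*(-57 - 3751/15) = 14*(-4606/15) = -64484/15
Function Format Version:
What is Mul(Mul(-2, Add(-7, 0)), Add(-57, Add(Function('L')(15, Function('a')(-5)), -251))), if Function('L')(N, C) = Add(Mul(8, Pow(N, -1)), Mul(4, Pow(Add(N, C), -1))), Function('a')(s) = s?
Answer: Rational(-64484, 15) ≈ -4298.9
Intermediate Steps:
Function('L')(N, C) = Add(Mul(4, Pow(Add(C, N), -1)), Mul(8, Pow(N, -1))) (Function('L')(N, C) = Add(Mul(8, Pow(N, -1)), Mul(4, Pow(Add(C, N), -1))) = Add(Mul(4, Pow(Add(C, N), -1)), Mul(8, Pow(N, -1))))
Mul(Mul(-2, Add(-7, 0)), Add(-57, Add(Function('L')(15, Function('a')(-5)), -251))) = Mul(Mul(-2, Add(-7, 0)), Add(-57, Add(Mul(4, Pow(15, -1), Pow(Add(-5, 15), -1), Add(Mul(2, -5), Mul(3, 15))), -251))) = Mul(Mul(-2, -7), Add(-57, Add(Mul(4, Rational(1, 15), Pow(10, -1), Add(-10, 45)), -251))) = Mul(14, Add(-57, Add(Mul(4, Rational(1, 15), Rational(1, 10), 35), -251))) = Mul(14, Add(-57, Add(Rational(14, 15), -251))) = Mul(14, Add(-57, Rational(-3751, 15))) = Mul(14, Rational(-4606, 15)) = Rational(-64484, 15)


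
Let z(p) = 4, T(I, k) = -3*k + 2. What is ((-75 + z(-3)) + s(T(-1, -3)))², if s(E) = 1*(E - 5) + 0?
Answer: 4225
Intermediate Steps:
T(I, k) = 2 - 3*k
s(E) = -5 + E (s(E) = 1*(-5 + E) + 0 = (-5 + E) + 0 = -5 + E)
((-75 + z(-3)) + s(T(-1, -3)))² = ((-75 + 4) + (-5 + (2 - 3*(-3))))² = (-71 + (-5 + (2 + 9)))² = (-71 + (-5 + 11))² = (-71 + 6)² = (-65)² = 4225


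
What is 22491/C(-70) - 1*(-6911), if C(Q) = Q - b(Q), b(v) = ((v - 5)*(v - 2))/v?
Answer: 502987/50 ≈ 10060.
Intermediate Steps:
b(v) = (-5 + v)*(-2 + v)/v (b(v) = ((-5 + v)*(-2 + v))/v = (-5 + v)*(-2 + v)/v)
C(Q) = 7 - 10/Q (C(Q) = Q - (-7 + Q + 10/Q) = Q + (7 - Q - 10/Q) = 7 - 10/Q)
22491/C(-70) - 1*(-6911) = 22491/(7 - 10/(-70)) - 1*(-6911) = 22491/(7 - 10*(-1/70)) + 6911 = 22491/(7 + ⅐) + 6911 = 22491/(50/7) + 6911 = 22491*(7/50) + 6911 = 157437/50 + 6911 = 502987/50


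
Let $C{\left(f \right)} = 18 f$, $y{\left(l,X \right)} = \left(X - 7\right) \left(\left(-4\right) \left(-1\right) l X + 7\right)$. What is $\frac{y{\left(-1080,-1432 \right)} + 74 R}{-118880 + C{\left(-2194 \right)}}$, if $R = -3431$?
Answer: $\frac{8902263327}{158372} \approx 56211.0$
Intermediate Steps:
$y{\left(l,X \right)} = \left(-7 + X\right) \left(7 + 4 X l\right)$ ($y{\left(l,X \right)} = \left(-7 + X\right) \left(4 l X + 7\right) = \left(-7 + X\right) \left(4 X l + 7\right) = \left(-7 + X\right) \left(7 + 4 X l\right)$)
$\frac{y{\left(-1080,-1432 \right)} + 74 R}{-118880 + C{\left(-2194 \right)}} = \frac{\left(-49 + 7 \left(-1432\right) - \left(-40096\right) \left(-1080\right) + 4 \left(-1080\right) \left(-1432\right)^{2}\right) + 74 \left(-3431\right)}{-118880 + 18 \left(-2194\right)} = \frac{\left(-49 - 10024 - 43303680 + 4 \left(-1080\right) 2050624\right) - 253894}{-118880 - 39492} = \frac{\left(-49 - 10024 - 43303680 - 8858695680\right) - 253894}{-158372} = \left(-8902009433 - 253894\right) \left(- \frac{1}{158372}\right) = \left(-8902263327\right) \left(- \frac{1}{158372}\right) = \frac{8902263327}{158372}$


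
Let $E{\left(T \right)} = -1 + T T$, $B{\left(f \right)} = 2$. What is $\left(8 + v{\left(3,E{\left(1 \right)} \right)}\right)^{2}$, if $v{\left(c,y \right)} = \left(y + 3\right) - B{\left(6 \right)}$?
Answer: $81$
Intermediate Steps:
$E{\left(T \right)} = -1 + T^{2}$
$v{\left(c,y \right)} = 1 + y$ ($v{\left(c,y \right)} = \left(y + 3\right) - 2 = \left(3 + y\right) - 2 = 1 + y$)
$\left(8 + v{\left(3,E{\left(1 \right)} \right)}\right)^{2} = \left(8 + \left(1 - \left(1 - 1^{2}\right)\right)\right)^{2} = \left(8 + \left(1 + \left(-1 + 1\right)\right)\right)^{2} = \left(8 + \left(1 + 0\right)\right)^{2} = \left(8 + 1\right)^{2} = 9^{2} = 81$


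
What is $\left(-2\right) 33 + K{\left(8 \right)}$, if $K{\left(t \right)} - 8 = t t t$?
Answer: $454$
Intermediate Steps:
$K{\left(t \right)} = 8 + t^{3}$ ($K{\left(t \right)} = 8 + t t t = 8 + t^{2} t = 8 + t^{3}$)
$\left(-2\right) 33 + K{\left(8 \right)} = \left(-2\right) 33 + \left(8 + 8^{3}\right) = -66 + \left(8 + 512\right) = -66 + 520 = 454$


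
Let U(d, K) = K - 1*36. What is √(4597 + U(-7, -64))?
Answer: √4497 ≈ 67.060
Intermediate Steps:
U(d, K) = -36 + K (U(d, K) = K - 36 = -36 + K)
√(4597 + U(-7, -64)) = √(4597 + (-36 - 64)) = √(4597 - 100) = √4497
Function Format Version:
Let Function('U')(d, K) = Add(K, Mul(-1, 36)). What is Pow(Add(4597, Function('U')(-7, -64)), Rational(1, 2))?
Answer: Pow(4497, Rational(1, 2)) ≈ 67.060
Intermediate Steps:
Function('U')(d, K) = Add(-36, K) (Function('U')(d, K) = Add(K, -36) = Add(-36, K))
Pow(Add(4597, Function('U')(-7, -64)), Rational(1, 2)) = Pow(Add(4597, Add(-36, -64)), Rational(1, 2)) = Pow(Add(4597, -100), Rational(1, 2)) = Pow(4497, Rational(1, 2))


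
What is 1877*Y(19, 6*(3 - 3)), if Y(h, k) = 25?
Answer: 46925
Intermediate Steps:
1877*Y(19, 6*(3 - 3)) = 1877*25 = 46925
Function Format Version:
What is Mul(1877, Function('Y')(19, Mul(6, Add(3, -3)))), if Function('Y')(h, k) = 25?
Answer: 46925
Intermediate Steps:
Mul(1877, Function('Y')(19, Mul(6, Add(3, -3)))) = Mul(1877, 25) = 46925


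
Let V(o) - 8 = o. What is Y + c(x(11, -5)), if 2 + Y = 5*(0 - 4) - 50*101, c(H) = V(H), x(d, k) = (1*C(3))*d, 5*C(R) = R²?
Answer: -25221/5 ≈ -5044.2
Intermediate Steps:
V(o) = 8 + o
C(R) = R²/5
x(d, k) = 9*d/5 (x(d, k) = (1*((⅕)*3²))*d = (1*((⅕)*9))*d = (1*(9/5))*d = 9*d/5)
c(H) = 8 + H
Y = -5072 (Y = -2 + (5*(0 - 4) - 50*101) = -2 + (5*(-4) - 5050) = -2 + (-20 - 5050) = -2 - 5070 = -5072)
Y + c(x(11, -5)) = -5072 + (8 + (9/5)*11) = -5072 + (8 + 99/5) = -5072 + 139/5 = -25221/5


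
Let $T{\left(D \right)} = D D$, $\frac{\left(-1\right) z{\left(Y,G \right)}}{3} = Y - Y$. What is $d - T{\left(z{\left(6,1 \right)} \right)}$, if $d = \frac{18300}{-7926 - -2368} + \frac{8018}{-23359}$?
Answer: $- \frac{33716696}{9273523} \approx -3.6358$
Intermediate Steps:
$z{\left(Y,G \right)} = 0$ ($z{\left(Y,G \right)} = - 3 \left(Y - Y\right) = \left(-3\right) 0 = 0$)
$d = - \frac{33716696}{9273523}$ ($d = \frac{18300}{-7926 + 2368} + 8018 \left(- \frac{1}{23359}\right) = \frac{18300}{-5558} - \frac{8018}{23359} = 18300 \left(- \frac{1}{5558}\right) - \frac{8018}{23359} = - \frac{9150}{2779} - \frac{8018}{23359} = - \frac{33716696}{9273523} \approx -3.6358$)
$T{\left(D \right)} = D^{2}$
$d - T{\left(z{\left(6,1 \right)} \right)} = - \frac{33716696}{9273523} - 0^{2} = - \frac{33716696}{9273523} - 0 = - \frac{33716696}{9273523} + 0 = - \frac{33716696}{9273523}$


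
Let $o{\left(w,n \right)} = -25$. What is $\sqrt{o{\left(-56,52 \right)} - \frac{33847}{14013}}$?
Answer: $\frac{2 i \sqrt{16615439}}{1557} \approx 5.236 i$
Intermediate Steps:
$\sqrt{o{\left(-56,52 \right)} - \frac{33847}{14013}} = \sqrt{-25 - \frac{33847}{14013}} = \sqrt{- \frac{384172}{14013}} = \frac{2 i \sqrt{16615439}}{1557}$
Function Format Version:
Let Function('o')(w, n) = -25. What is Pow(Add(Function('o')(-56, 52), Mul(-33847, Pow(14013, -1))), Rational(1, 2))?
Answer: Mul(Rational(2, 1557), I, Pow(16615439, Rational(1, 2))) ≈ Mul(5.2360, I)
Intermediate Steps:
Pow(Add(Function('o')(-56, 52), Mul(-33847, Pow(14013, -1))), Rational(1, 2)) = Pow(Add(-25, Mul(-33847, Pow(14013, -1))), Rational(1, 2)) = Pow(Add(-25, Mul(-33847, Rational(1, 14013))), Rational(1, 2)) = Pow(Add(-25, Rational(-33847, 14013)), Rational(1, 2)) = Pow(Rational(-384172, 14013), Rational(1, 2)) = Mul(Rational(2, 1557), I, Pow(16615439, Rational(1, 2)))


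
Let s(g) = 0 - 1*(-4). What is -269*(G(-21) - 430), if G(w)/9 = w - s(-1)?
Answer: 176195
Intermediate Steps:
s(g) = 4 (s(g) = 0 + 4 = 4)
G(w) = -36 + 9*w (G(w) = 9*(w - 1*4) = 9*(w - 4) = 9*(-4 + w) = -36 + 9*w)
-269*(G(-21) - 430) = -269*((-36 + 9*(-21)) - 430) = -269*((-36 - 189) - 430) = -269*(-225 - 430) = -269*(-655) = 176195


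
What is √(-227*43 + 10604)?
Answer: √843 ≈ 29.034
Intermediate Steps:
√(-227*43 + 10604) = √(-9761 + 10604) = √843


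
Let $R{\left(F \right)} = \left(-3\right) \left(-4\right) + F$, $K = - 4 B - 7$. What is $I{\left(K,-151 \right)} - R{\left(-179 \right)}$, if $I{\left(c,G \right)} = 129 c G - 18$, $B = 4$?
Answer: $448166$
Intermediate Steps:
$K = -23$ ($K = \left(-4\right) 4 - 7 = -16 - 7 = -23$)
$R{\left(F \right)} = 12 + F$
$I{\left(c,G \right)} = -18 + 129 G c$ ($I{\left(c,G \right)} = 129 G c - 18 = -18 + 129 G c$)
$I{\left(K,-151 \right)} - R{\left(-179 \right)} = \left(-18 + 129 \left(-151\right) \left(-23\right)\right) - \left(12 - 179\right) = \left(-18 + 448017\right) - -167 = 447999 + 167 = 448166$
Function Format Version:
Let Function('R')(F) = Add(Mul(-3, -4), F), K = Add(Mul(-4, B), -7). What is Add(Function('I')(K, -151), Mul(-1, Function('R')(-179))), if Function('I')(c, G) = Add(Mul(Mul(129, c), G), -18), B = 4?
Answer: 448166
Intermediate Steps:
K = -23 (K = Add(Mul(-4, 4), -7) = Add(-16, -7) = -23)
Function('R')(F) = Add(12, F)
Function('I')(c, G) = Add(-18, Mul(129, G, c)) (Function('I')(c, G) = Add(Mul(129, G, c), -18) = Add(-18, Mul(129, G, c)))
Add(Function('I')(K, -151), Mul(-1, Function('R')(-179))) = Add(Add(-18, Mul(129, -151, -23)), Mul(-1, Add(12, -179))) = Add(Add(-18, 448017), Mul(-1, -167)) = Add(447999, 167) = 448166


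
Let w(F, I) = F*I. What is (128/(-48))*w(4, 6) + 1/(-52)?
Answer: -3329/52 ≈ -64.019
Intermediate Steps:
(128/(-48))*w(4, 6) + 1/(-52) = (128/(-48))*(4*6) + 1/(-52) = (128*(-1/48))*24 - 1/52 = -8/3*24 - 1/52 = -64 - 1/52 = -3329/52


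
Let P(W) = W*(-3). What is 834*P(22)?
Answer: -55044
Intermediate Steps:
P(W) = -3*W
834*P(22) = 834*(-3*22) = 834*(-66) = -55044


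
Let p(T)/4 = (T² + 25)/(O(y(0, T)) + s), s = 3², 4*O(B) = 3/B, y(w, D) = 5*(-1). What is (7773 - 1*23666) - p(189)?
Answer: -5672741/177 ≈ -32049.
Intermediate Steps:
y(w, D) = -5
O(B) = 3/(4*B) (O(B) = (3/B)/4 = 3/(4*B))
s = 9
p(T) = 2000/177 + 80*T²/177 (p(T) = 4*((T² + 25)/((¾)/(-5) + 9)) = 4*((25 + T²)/((¾)*(-⅕) + 9)) = 4*((25 + T²)/(-3/20 + 9)) = 4*((25 + T²)/(177/20)) = 4*((25 + T²)*(20/177)) = 4*(500/177 + 20*T²/177) = 2000/177 + 80*T²/177)
(7773 - 1*23666) - p(189) = (7773 - 1*23666) - (2000/177 + (80/177)*189²) = (7773 - 23666) - (2000/177 + (80/177)*35721) = -15893 - (2000/177 + 952560/59) = -15893 - 1*2859680/177 = -15893 - 2859680/177 = -5672741/177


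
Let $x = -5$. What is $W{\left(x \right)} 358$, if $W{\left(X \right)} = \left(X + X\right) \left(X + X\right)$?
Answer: $35800$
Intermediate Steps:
$W{\left(X \right)} = 4 X^{2}$ ($W{\left(X \right)} = 2 X 2 X = 4 X^{2}$)
$W{\left(x \right)} 358 = 4 \left(-5\right)^{2} \cdot 358 = 4 \cdot 25 \cdot 358 = 100 \cdot 358 = 35800$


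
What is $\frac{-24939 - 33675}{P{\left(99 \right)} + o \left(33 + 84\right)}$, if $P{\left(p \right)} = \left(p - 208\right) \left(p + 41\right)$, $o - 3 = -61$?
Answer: $\frac{29307}{11023} \approx 2.6587$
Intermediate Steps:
$o = -58$ ($o = 3 - 61 = -58$)
$P{\left(p \right)} = \left(-208 + p\right) \left(41 + p\right)$
$\frac{-24939 - 33675}{P{\left(99 \right)} + o \left(33 + 84\right)} = \frac{-24939 - 33675}{\left(-8528 + 99^{2} - 16533\right) - 58 \left(33 + 84\right)} = - \frac{58614}{\left(-8528 + 9801 - 16533\right) - 6786} = - \frac{58614}{-15260 - 6786} = - \frac{58614}{-22046} = \left(-58614\right) \left(- \frac{1}{22046}\right) = \frac{29307}{11023}$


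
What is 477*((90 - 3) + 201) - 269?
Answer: 137107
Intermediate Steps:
477*((90 - 3) + 201) - 269 = 477*(87 + 201) - 269 = 477*288 - 269 = 137376 - 269 = 137107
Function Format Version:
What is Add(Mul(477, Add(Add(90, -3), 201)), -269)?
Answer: 137107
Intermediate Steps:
Add(Mul(477, Add(Add(90, -3), 201)), -269) = Add(Mul(477, Add(87, 201)), -269) = Add(Mul(477, 288), -269) = Add(137376, -269) = 137107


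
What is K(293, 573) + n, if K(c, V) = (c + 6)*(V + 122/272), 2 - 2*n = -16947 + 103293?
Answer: 17447319/136 ≈ 1.2829e+5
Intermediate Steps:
n = -43172 (n = 1 - (-16947 + 103293)/2 = 1 - ½*86346 = 1 - 43173 = -43172)
K(c, V) = (6 + c)*(61/136 + V) (K(c, V) = (6 + c)*(V + 122*(1/272)) = (6 + c)*(V + 61/136) = (6 + c)*(61/136 + V))
K(293, 573) + n = (183/68 + 6*573 + (61/136)*293 + 573*293) - 43172 = (183/68 + 3438 + 17873/136 + 167889) - 43172 = 23318711/136 - 43172 = 17447319/136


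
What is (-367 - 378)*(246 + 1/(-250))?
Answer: -9163351/50 ≈ -1.8327e+5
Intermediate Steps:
(-367 - 378)*(246 + 1/(-250)) = -745*(246 - 1/250) = -745*61499/250 = -9163351/50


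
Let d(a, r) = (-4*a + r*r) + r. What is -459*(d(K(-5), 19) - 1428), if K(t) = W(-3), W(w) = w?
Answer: 475524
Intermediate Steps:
K(t) = -3
d(a, r) = r + r² - 4*a (d(a, r) = (-4*a + r²) + r = (r² - 4*a) + r = r + r² - 4*a)
-459*(d(K(-5), 19) - 1428) = -459*((19 + 19² - 4*(-3)) - 1428) = -459*((19 + 361 + 12) - 1428) = -459*(392 - 1428) = -459*(-1036) = 475524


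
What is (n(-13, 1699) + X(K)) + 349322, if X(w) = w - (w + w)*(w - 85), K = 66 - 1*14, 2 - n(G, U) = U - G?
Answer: 351096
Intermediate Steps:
n(G, U) = 2 + G - U (n(G, U) = 2 - (U - G) = 2 + (G - U) = 2 + G - U)
K = 52 (K = 66 - 14 = 52)
X(w) = w - 2*w*(-85 + w)
(n(-13, 1699) + X(K)) + 349322 = ((2 - 13 - 1*1699) + 52*(171 - 2*52)) + 349322 = ((2 - 13 - 1699) + 52*(171 - 104)) + 349322 = (-1710 + 52*67) + 349322 = (-1710 + 3484) + 349322 = 1774 + 349322 = 351096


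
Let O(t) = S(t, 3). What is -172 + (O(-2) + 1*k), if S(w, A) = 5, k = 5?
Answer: -162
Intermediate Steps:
O(t) = 5
-172 + (O(-2) + 1*k) = -172 + (5 + 1*5) = -172 + (5 + 5) = -172 + 10 = -162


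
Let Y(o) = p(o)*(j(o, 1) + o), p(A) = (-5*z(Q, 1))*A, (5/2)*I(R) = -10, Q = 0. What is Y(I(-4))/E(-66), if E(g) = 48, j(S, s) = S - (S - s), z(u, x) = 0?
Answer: 0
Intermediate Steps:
I(R) = -4 (I(R) = (⅖)*(-10) = -4)
p(A) = 0 (p(A) = (-5*0)*A = 0*A = 0)
j(S, s) = s (j(S, s) = S + (s - S) = s)
Y(o) = 0 (Y(o) = 0*(1 + o) = 0)
Y(I(-4))/E(-66) = 0/48 = 0*(1/48) = 0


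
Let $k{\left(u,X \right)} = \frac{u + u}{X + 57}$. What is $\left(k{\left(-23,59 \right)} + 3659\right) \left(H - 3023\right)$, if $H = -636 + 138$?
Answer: $- \frac{747152679}{58} \approx -1.2882 \cdot 10^{7}$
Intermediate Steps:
$H = -498$
$k{\left(u,X \right)} = \frac{2 u}{57 + X}$
$\left(k{\left(-23,59 \right)} + 3659\right) \left(H - 3023\right) = \left(2 \left(-23\right) \frac{1}{57 + 59} + 3659\right) \left(-498 - 3023\right) = \left(2 \left(-23\right) \frac{1}{116} + 3659\right) \left(-3521\right) = \left(- \frac{23}{58} + 3659\right) \left(-3521\right) = \frac{212199}{58} \left(-3521\right) = - \frac{747152679}{58}$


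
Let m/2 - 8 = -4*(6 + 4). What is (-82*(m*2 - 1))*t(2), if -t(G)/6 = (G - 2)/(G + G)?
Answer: 0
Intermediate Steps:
t(G) = -3*(-2 + G)/G (t(G) = -6*(G - 2)/(G + G) = -6*(-2 + G)/(2*G) = -6*(-2 + G)*1/(2*G) = -3*(-2 + G)/G)
m = -64 (m = 16 + 2*(-4*(6 + 4)) = 16 + 2*(-4*10) = 16 + 2*(-40) = 16 - 80 = -64)
(-82*(m*2 - 1))*t(2) = (-82*(-64*2 - 1))*(-3 + 6/2) = (-82*(-128 - 1))*(-3 + 6*(1/2)) = (-82*(-129))*(-3 + 3) = 10578*0 = 0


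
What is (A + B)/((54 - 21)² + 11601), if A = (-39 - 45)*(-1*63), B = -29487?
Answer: -1613/846 ≈ -1.9066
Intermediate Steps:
A = 5292 (A = -84*(-63) = 5292)
(A + B)/((54 - 21)² + 11601) = (5292 - 29487)/((54 - 21)² + 11601) = -24195/(33² + 11601) = -24195/(1089 + 11601) = -24195/12690 = -24195*1/12690 = -1613/846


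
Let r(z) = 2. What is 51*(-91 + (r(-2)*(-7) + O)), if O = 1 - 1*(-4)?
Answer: -5100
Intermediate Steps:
O = 5 (O = 1 + 4 = 5)
51*(-91 + (r(-2)*(-7) + O)) = 51*(-91 + (2*(-7) + 5)) = 51*(-91 + (-14 + 5)) = 51*(-91 - 9) = 51*(-100) = -5100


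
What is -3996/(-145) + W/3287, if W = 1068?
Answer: 13289712/476615 ≈ 27.884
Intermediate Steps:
-3996/(-145) + W/3287 = -3996/(-145) + 1068/3287 = -3996*(-1/145) + 1068*(1/3287) = 3996/145 + 1068/3287 = 13289712/476615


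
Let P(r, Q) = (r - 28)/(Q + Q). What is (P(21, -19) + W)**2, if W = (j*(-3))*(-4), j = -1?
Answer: 201601/1444 ≈ 139.61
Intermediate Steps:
P(r, Q) = (-28 + r)/(2*Q) (P(r, Q) = (-28 + r)/((2*Q)) = (-28 + r)*(1/(2*Q)) = (-28 + r)/(2*Q))
W = -12 (W = -1*(-3)*(-4) = 3*(-4) = -12)
(P(21, -19) + W)**2 = ((1/2)*(-28 + 21)/(-19) - 12)**2 = ((1/2)*(-1/19)*(-7) - 12)**2 = (7/38 - 12)**2 = (-449/38)**2 = 201601/1444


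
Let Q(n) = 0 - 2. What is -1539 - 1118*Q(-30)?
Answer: 697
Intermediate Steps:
Q(n) = -2
-1539 - 1118*Q(-30) = -1539 - 1118*(-2) = -1539 + 2236 = 697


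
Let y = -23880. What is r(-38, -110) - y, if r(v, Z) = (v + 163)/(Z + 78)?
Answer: 764035/32 ≈ 23876.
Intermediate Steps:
r(v, Z) = (163 + v)/(78 + Z)
r(-38, -110) - y = (163 - 38)/(78 - 110) - 1*(-23880) = 125/(-32) + 23880 = -1/32*125 + 23880 = -125/32 + 23880 = 764035/32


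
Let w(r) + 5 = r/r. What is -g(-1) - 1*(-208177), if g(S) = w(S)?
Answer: 208181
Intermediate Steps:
w(r) = -4 (w(r) = -5 + r/r = -5 + 1 = -4)
g(S) = -4
-g(-1) - 1*(-208177) = -1*(-4) - 1*(-208177) = 4 + 208177 = 208181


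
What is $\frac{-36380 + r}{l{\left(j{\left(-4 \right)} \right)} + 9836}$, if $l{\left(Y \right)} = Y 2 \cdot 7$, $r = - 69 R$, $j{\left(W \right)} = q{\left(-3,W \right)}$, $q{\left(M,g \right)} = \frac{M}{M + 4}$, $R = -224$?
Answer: $- \frac{10462}{4897} \approx -2.1364$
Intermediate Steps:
$q{\left(M,g \right)} = \frac{M}{4 + M}$
$j{\left(W \right)} = -3$ ($j{\left(W \right)} = - \frac{3}{4 - 3} = - \frac{3}{1} = \left(-3\right) 1 = -3$)
$r = 15456$ ($r = \left(-69\right) \left(-224\right) = 15456$)
$l{\left(Y \right)} = 14 Y$ ($l{\left(Y \right)} = 2 Y 7 = 14 Y$)
$\frac{-36380 + r}{l{\left(j{\left(-4 \right)} \right)} + 9836} = \frac{-36380 + 15456}{14 \left(-3\right) + 9836} = - \frac{20924}{-42 + 9836} = - \frac{20924}{9794} = \left(-20924\right) \frac{1}{9794} = - \frac{10462}{4897}$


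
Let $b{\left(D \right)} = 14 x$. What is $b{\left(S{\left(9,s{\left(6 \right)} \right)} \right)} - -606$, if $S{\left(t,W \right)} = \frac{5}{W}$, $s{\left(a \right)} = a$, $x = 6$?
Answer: $690$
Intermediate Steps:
$b{\left(D \right)} = 84$ ($b{\left(D \right)} = 14 \cdot 6 = 84$)
$b{\left(S{\left(9,s{\left(6 \right)} \right)} \right)} - -606 = 84 - -606 = 84 + 606 = 690$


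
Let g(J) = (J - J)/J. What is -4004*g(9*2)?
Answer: 0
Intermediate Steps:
g(J) = 0 (g(J) = 0/J = 0)
-4004*g(9*2) = -4004*0 = 0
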